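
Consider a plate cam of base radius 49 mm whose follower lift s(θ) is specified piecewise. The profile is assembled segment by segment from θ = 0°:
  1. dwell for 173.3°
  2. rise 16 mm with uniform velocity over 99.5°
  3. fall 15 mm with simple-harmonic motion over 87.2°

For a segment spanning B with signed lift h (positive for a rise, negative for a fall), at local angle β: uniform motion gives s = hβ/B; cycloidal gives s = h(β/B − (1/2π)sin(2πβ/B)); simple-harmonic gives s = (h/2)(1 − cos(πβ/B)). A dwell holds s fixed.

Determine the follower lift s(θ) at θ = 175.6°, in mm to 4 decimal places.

seg 1 [0°–173.3°] dwell: s stays 0.0000
seg 2 [173.3°–272.8°] uniform, h=16: θ=175.6° here. β=2.3, B=99.5. 16·2.3/99.5 = 0.3698 → s = 0.3698

0.3698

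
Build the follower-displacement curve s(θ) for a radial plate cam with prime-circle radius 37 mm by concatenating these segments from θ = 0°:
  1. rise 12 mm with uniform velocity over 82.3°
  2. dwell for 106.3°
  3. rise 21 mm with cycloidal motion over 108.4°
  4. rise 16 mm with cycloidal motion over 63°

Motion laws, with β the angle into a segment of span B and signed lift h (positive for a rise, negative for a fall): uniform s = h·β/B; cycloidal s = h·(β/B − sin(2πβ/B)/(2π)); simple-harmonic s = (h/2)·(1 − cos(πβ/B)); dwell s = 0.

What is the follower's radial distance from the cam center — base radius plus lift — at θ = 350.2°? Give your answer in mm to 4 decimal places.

seg 1 [0°–82.3°] uniform, h=12: full span → s += 12 → s = 12.0000
seg 2 [82.3°–188.6°] dwell: s stays 12.0000
seg 3 [188.6°–297°] cycloidal, h=21: full span → s += 21 → s = 33.0000
seg 4 [297°–360°] cycloidal, h=16: θ=350.2° here. β=53.2, B=63. 16·(0.8444 − sin(2π·0.8444)/(2π)) = 15.6222 → s = 48.6222
radial distance = base radius + s = 37 + 48.6222 = 85.6222

85.6222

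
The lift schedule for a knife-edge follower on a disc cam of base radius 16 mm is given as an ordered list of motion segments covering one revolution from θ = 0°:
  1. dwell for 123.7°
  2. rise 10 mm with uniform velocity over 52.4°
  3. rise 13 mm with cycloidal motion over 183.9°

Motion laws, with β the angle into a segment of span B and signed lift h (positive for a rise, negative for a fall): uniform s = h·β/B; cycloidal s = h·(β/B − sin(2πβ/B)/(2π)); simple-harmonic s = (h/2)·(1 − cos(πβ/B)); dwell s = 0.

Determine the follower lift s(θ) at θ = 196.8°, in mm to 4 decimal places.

seg 1 [0°–123.7°] dwell: s stays 0.0000
seg 2 [123.7°–176.1°] uniform, h=10: full span → s += 10 → s = 10.0000
seg 3 [176.1°–360°] cycloidal, h=13: θ=196.8° here. β=20.7, B=183.9. 13·(0.1126 − sin(2π·0.1126)/(2π)) = 0.1190 → s = 10.1190

10.1190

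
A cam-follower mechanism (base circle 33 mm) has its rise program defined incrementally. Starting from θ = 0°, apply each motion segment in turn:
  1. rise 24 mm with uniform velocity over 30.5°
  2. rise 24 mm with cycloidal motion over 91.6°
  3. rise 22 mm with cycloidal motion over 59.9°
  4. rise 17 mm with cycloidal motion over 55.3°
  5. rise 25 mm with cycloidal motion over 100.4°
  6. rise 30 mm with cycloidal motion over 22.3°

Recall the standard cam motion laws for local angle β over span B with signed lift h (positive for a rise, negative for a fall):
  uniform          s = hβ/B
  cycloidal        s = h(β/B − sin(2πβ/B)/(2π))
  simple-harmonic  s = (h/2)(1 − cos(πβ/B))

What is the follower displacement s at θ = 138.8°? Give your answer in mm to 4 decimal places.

seg 1 [0°–30.5°] uniform, h=24: full span → s += 24 → s = 24.0000
seg 2 [30.5°–122.1°] cycloidal, h=24: full span → s += 24 → s = 48.0000
seg 3 [122.1°–182°] cycloidal, h=22: θ=138.8° here. β=16.7, B=59.9. 22·(0.2788 − sin(2π·0.2788)/(2π)) = 2.6893 → s = 50.6893

50.6893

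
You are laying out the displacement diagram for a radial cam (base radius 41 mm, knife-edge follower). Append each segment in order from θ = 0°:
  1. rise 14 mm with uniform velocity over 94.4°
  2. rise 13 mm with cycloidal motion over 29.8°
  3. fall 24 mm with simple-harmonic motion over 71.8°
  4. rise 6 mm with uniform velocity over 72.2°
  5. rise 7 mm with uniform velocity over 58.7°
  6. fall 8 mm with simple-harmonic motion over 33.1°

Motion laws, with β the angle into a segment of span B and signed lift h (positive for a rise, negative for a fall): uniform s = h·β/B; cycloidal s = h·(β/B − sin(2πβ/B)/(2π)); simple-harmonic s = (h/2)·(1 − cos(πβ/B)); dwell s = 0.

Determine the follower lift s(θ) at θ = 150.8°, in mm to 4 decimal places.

seg 1 [0°–94.4°] uniform, h=14: full span → s += 14 → s = 14.0000
seg 2 [94.4°–124.2°] cycloidal, h=13: full span → s += 13 → s = 27.0000
seg 3 [124.2°–196°] simple-harmonic, h=-24: θ=150.8° here. β=26.6, B=71.8. -24/2·(1 − cos(π·0.3705)) = -7.2506 → s = 19.7494

19.7494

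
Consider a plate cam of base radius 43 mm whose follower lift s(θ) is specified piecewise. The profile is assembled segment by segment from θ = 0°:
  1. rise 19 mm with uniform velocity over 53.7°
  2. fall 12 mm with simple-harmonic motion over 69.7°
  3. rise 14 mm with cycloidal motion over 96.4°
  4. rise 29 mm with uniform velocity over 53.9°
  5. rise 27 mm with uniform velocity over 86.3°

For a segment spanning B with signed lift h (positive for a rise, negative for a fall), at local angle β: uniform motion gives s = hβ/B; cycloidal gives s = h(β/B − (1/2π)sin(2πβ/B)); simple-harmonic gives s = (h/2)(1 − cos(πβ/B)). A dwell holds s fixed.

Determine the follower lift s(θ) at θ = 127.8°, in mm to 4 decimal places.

seg 1 [0°–53.7°] uniform, h=19: full span → s += 19 → s = 19.0000
seg 2 [53.7°–123.4°] simple-harmonic, h=-12: full span → s += -12 → s = 7.0000
seg 3 [123.4°–219.8°] cycloidal, h=14: θ=127.8° here. β=4.4, B=96.4. 14·(0.0456 − sin(2π·0.0456)/(2π)) = 0.0087 → s = 7.0087

7.0087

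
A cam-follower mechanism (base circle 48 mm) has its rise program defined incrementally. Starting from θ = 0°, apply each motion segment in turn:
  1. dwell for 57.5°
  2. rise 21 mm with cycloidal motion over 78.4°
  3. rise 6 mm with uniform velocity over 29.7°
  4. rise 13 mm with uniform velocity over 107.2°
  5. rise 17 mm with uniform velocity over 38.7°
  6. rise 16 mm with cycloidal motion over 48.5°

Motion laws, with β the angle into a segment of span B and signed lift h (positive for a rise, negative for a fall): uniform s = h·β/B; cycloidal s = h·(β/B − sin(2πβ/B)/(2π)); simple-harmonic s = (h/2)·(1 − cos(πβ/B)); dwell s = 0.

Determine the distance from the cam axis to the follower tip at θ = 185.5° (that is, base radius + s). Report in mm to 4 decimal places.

seg 1 [0°–57.5°] dwell: s stays 0.0000
seg 2 [57.5°–135.9°] cycloidal, h=21: full span → s += 21 → s = 21.0000
seg 3 [135.9°–165.6°] uniform, h=6: full span → s += 6 → s = 27.0000
seg 4 [165.6°–272.8°] uniform, h=13: θ=185.5° here. β=19.9, B=107.2. 13·19.9/107.2 = 2.4132 → s = 29.4132
radial distance = base radius + s = 48 + 29.4132 = 77.4132

77.4132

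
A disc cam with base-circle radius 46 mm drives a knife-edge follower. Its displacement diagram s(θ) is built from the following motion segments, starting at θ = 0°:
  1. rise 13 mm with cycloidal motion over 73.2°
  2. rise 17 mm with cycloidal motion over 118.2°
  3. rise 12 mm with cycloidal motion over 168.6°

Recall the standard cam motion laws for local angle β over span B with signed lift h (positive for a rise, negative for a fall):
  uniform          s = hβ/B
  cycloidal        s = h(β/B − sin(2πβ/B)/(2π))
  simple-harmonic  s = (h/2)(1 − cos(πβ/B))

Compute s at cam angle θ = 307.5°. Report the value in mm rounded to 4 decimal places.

seg 1 [0°–73.2°] cycloidal, h=13: full span → s += 13 → s = 13.0000
seg 2 [73.2°–191.4°] cycloidal, h=17: full span → s += 17 → s = 30.0000
seg 3 [191.4°–360°] cycloidal, h=12: θ=307.5° here. β=116.1, B=168.6. 12·(0.6886 − sin(2π·0.6886)/(2π)) = 10.0329 → s = 40.0329

40.0329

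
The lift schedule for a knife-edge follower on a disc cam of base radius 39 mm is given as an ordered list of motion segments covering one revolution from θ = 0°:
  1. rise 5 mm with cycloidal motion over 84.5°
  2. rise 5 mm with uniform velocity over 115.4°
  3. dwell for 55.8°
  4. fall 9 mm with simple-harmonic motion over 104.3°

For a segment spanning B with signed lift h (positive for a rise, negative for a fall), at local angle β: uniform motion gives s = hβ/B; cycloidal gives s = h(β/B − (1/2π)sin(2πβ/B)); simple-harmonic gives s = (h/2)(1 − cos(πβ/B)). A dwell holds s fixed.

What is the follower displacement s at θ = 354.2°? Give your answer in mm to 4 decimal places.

seg 1 [0°–84.5°] cycloidal, h=5: full span → s += 5 → s = 5.0000
seg 2 [84.5°–199.9°] uniform, h=5: full span → s += 5 → s = 10.0000
seg 3 [199.9°–255.7°] dwell: s stays 10.0000
seg 4 [255.7°–360°] simple-harmonic, h=-9: θ=354.2° here. β=98.5, B=104.3. -9/2·(1 − cos(π·0.9444)) = -8.9315 → s = 1.0685

1.0685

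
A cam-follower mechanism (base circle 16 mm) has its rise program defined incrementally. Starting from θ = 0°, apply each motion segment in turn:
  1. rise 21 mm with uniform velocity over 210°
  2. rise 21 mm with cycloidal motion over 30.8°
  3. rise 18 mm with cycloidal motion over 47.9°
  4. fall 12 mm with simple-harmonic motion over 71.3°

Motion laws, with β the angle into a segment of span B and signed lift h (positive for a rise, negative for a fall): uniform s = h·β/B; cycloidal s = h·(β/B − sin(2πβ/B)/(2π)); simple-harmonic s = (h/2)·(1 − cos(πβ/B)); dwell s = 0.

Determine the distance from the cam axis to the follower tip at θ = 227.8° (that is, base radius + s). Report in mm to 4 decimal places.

seg 1 [0°–210°] uniform, h=21: full span → s += 21 → s = 21.0000
seg 2 [210°–240.8°] cycloidal, h=21: θ=227.8° here. β=17.8, B=30.8. 21·(0.5779 − sin(2π·0.5779)/(2π)) = 13.7081 → s = 34.7081
radial distance = base radius + s = 16 + 34.7081 = 50.7081

50.7081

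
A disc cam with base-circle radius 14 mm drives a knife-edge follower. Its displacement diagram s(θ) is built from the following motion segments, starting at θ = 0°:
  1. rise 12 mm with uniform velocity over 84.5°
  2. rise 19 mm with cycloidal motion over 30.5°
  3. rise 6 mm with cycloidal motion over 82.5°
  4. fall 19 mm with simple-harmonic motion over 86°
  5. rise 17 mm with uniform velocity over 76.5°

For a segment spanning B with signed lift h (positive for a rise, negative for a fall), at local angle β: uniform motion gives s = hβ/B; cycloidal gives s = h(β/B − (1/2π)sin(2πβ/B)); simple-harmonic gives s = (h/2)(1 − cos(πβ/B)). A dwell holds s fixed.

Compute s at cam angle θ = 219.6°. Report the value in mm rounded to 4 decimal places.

seg 1 [0°–84.5°] uniform, h=12: full span → s += 12 → s = 12.0000
seg 2 [84.5°–115°] cycloidal, h=19: full span → s += 19 → s = 31.0000
seg 3 [115°–197.5°] cycloidal, h=6: full span → s += 6 → s = 37.0000
seg 4 [197.5°–283.5°] simple-harmonic, h=-19: θ=219.6° here. β=22.1, B=86. -19/2·(1 − cos(π·0.2570)) = -2.9313 → s = 34.0687

34.0687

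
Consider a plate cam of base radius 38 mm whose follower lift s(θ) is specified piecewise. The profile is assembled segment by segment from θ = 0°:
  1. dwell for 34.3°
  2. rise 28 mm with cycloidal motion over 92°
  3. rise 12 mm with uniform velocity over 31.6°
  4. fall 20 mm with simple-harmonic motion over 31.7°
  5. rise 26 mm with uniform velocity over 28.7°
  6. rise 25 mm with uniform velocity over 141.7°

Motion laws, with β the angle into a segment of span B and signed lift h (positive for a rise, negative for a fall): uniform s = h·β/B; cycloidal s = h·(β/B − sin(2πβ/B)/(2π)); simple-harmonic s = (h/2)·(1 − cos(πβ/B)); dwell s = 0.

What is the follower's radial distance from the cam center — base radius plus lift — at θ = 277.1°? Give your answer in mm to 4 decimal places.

seg 1 [0°–34.3°] dwell: s stays 0.0000
seg 2 [34.3°–126.3°] cycloidal, h=28: full span → s += 28 → s = 28.0000
seg 3 [126.3°–157.9°] uniform, h=12: full span → s += 12 → s = 40.0000
seg 4 [157.9°–189.6°] simple-harmonic, h=-20: full span → s += -20 → s = 20.0000
seg 5 [189.6°–218.3°] uniform, h=26: full span → s += 26 → s = 46.0000
seg 6 [218.3°–360°] uniform, h=25: θ=277.1° here. β=58.8, B=141.7. 25·58.8/141.7 = 10.3740 → s = 56.3740
radial distance = base radius + s = 38 + 56.3740 = 94.3740

94.3740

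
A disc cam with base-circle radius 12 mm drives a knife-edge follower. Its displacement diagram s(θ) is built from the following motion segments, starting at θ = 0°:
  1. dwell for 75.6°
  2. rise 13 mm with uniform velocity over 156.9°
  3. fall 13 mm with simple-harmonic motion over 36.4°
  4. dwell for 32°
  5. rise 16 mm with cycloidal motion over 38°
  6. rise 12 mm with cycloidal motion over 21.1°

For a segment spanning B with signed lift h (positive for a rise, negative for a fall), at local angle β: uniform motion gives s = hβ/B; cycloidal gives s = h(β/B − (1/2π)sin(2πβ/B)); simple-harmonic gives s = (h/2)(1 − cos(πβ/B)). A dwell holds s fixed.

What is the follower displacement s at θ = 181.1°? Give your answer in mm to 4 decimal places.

seg 1 [0°–75.6°] dwell: s stays 0.0000
seg 2 [75.6°–232.5°] uniform, h=13: θ=181.1° here. β=105.5, B=156.9. 13·105.5/156.9 = 8.7412 → s = 8.7412

8.7412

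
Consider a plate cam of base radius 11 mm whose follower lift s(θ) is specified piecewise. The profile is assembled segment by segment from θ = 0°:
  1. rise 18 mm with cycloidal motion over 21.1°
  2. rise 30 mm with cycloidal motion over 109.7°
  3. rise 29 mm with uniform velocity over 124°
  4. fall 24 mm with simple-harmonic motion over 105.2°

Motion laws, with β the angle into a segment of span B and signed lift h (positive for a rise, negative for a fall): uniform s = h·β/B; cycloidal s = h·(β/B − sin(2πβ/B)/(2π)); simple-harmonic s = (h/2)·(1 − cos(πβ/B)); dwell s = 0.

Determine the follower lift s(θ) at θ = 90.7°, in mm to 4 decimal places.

seg 1 [0°–21.1°] cycloidal, h=18: full span → s += 18 → s = 18.0000
seg 2 [21.1°–130.8°] cycloidal, h=30: θ=90.7° here. β=69.6, B=109.7. 30·(0.6345 − sin(2π·0.6345)/(2π)) = 22.6045 → s = 40.6045

40.6045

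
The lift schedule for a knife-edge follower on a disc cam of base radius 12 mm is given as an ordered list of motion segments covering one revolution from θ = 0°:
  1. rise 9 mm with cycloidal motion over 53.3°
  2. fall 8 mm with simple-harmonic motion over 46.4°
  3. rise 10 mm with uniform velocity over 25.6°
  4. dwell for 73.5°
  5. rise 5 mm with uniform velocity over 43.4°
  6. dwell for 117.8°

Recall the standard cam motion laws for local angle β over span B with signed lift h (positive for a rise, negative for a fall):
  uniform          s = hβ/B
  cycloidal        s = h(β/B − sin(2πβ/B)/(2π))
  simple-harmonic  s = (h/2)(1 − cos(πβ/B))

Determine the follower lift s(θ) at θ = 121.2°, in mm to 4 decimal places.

seg 1 [0°–53.3°] cycloidal, h=9: full span → s += 9 → s = 9.0000
seg 2 [53.3°–99.7°] simple-harmonic, h=-8: full span → s += -8 → s = 1.0000
seg 3 [99.7°–125.3°] uniform, h=10: θ=121.2° here. β=21.5, B=25.6. 10·21.5/25.6 = 8.3984 → s = 9.3984

9.3984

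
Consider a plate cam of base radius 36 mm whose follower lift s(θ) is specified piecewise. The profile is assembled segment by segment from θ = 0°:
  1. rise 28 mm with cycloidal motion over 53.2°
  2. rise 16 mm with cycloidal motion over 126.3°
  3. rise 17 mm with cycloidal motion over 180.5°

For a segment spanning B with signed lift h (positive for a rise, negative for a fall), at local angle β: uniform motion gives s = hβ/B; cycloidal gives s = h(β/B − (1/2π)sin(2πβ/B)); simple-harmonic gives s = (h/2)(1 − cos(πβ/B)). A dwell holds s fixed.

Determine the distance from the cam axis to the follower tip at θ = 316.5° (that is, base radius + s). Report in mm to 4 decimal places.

seg 1 [0°–53.2°] cycloidal, h=28: full span → s += 28 → s = 28.0000
seg 2 [53.2°–179.5°] cycloidal, h=16: full span → s += 16 → s = 44.0000
seg 3 [179.5°–360°] cycloidal, h=17: θ=316.5° here. β=137, B=180.5. 17·(0.7590 − sin(2π·0.7590)/(2π)) = 15.6044 → s = 59.6044
radial distance = base radius + s = 36 + 59.6044 = 95.6044

95.6044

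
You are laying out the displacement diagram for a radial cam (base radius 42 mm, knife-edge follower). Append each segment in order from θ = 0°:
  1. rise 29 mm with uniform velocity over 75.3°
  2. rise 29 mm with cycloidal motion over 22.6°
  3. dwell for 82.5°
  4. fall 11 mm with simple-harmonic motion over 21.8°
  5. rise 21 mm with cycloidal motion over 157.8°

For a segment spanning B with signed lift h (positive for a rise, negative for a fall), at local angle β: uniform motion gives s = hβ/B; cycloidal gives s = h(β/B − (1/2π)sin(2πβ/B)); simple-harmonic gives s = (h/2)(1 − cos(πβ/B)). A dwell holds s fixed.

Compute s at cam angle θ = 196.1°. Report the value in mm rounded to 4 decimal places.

seg 1 [0°–75.3°] uniform, h=29: full span → s += 29 → s = 29.0000
seg 2 [75.3°–97.9°] cycloidal, h=29: full span → s += 29 → s = 58.0000
seg 3 [97.9°–180.4°] dwell: s stays 58.0000
seg 4 [180.4°–202.2°] simple-harmonic, h=-11: θ=196.1° here. β=15.7, B=21.8. -11/2·(1 − cos(π·0.7202)) = -9.0083 → s = 48.9917

48.9917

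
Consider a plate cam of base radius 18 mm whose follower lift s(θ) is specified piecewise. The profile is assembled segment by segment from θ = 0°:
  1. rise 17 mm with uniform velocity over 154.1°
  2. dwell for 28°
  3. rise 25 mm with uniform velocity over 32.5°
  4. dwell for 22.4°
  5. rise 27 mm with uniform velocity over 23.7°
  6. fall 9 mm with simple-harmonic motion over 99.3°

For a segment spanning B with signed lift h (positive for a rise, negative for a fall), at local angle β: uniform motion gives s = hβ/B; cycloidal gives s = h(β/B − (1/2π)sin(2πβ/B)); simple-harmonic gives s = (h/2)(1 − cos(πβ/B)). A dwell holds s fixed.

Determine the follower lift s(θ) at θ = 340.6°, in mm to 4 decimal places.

seg 1 [0°–154.1°] uniform, h=17: full span → s += 17 → s = 17.0000
seg 2 [154.1°–182.1°] dwell: s stays 17.0000
seg 3 [182.1°–214.6°] uniform, h=25: full span → s += 25 → s = 42.0000
seg 4 [214.6°–237°] dwell: s stays 42.0000
seg 5 [237°–260.7°] uniform, h=27: full span → s += 27 → s = 69.0000
seg 6 [260.7°–360°] simple-harmonic, h=-9: θ=340.6° here. β=79.9, B=99.3. -9/2·(1 − cos(π·0.8046)) = -8.1787 → s = 60.8213

60.8213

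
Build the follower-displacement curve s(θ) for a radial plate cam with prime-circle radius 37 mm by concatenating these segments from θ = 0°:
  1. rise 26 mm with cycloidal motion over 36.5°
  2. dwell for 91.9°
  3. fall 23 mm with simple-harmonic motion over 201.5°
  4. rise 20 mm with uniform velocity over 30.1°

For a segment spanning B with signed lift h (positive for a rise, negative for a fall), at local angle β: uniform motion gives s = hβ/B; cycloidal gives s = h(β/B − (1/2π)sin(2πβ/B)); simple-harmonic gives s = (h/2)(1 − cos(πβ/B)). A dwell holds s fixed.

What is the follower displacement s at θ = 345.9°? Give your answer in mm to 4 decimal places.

seg 1 [0°–36.5°] cycloidal, h=26: full span → s += 26 → s = 26.0000
seg 2 [36.5°–128.4°] dwell: s stays 26.0000
seg 3 [128.4°–329.9°] simple-harmonic, h=-23: full span → s += -23 → s = 3.0000
seg 4 [329.9°–360°] uniform, h=20: θ=345.9° here. β=16, B=30.1. 20·16/30.1 = 10.6312 → s = 13.6312

13.6312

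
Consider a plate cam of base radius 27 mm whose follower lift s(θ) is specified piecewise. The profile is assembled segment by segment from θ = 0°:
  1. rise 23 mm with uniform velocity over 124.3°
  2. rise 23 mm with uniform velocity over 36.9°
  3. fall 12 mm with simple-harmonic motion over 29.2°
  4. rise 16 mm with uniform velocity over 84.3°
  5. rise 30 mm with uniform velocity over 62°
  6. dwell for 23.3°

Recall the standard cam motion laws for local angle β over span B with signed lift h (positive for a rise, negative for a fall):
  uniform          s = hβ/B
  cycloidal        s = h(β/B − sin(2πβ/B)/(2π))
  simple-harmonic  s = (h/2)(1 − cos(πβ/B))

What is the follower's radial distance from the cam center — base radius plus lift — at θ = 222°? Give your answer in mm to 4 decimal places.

seg 1 [0°–124.3°] uniform, h=23: full span → s += 23 → s = 23.0000
seg 2 [124.3°–161.2°] uniform, h=23: full span → s += 23 → s = 46.0000
seg 3 [161.2°–190.4°] simple-harmonic, h=-12: full span → s += -12 → s = 34.0000
seg 4 [190.4°–274.7°] uniform, h=16: θ=222° here. β=31.6, B=84.3. 16·31.6/84.3 = 5.9976 → s = 39.9976
radial distance = base radius + s = 27 + 39.9976 = 66.9976

66.9976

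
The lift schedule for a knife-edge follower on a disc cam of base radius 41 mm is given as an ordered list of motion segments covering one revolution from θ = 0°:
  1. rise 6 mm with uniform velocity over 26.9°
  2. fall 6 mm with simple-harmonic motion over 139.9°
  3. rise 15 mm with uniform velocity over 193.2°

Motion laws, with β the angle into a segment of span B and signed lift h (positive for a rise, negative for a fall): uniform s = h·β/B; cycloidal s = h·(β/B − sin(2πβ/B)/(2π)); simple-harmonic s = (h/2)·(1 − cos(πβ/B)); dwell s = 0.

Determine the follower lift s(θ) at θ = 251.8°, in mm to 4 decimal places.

seg 1 [0°–26.9°] uniform, h=6: full span → s += 6 → s = 6.0000
seg 2 [26.9°–166.8°] simple-harmonic, h=-6: full span → s += -6 → s = 0.0000
seg 3 [166.8°–360°] uniform, h=15: θ=251.8° here. β=85, B=193.2. 15·85/193.2 = 6.5994 → s = 6.5994

6.5994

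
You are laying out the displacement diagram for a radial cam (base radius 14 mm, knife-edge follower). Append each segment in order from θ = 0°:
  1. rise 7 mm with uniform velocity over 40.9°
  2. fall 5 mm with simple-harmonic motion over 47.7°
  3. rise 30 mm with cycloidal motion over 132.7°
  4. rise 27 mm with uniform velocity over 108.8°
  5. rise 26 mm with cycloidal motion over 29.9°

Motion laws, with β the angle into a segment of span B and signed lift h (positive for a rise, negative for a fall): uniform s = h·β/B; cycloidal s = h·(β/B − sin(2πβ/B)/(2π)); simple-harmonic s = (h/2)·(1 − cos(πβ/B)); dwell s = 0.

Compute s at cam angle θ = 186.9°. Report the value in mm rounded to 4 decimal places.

seg 1 [0°–40.9°] uniform, h=7: full span → s += 7 → s = 7.0000
seg 2 [40.9°–88.6°] simple-harmonic, h=-5: full span → s += -5 → s = 2.0000
seg 3 [88.6°–221.3°] cycloidal, h=30: θ=186.9° here. β=98.3, B=132.7. 30·(0.7408 − sin(2π·0.7408)/(2π)) = 26.9897 → s = 28.9897

28.9897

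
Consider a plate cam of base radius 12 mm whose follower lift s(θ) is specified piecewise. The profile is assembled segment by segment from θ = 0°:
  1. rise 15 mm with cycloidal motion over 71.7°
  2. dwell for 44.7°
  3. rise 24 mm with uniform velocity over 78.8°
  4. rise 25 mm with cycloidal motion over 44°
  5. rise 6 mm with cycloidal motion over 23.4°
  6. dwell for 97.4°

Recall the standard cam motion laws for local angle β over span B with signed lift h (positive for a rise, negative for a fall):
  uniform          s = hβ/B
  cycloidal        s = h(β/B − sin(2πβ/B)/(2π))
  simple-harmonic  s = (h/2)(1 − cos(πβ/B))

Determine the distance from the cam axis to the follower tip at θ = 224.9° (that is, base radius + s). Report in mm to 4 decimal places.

seg 1 [0°–71.7°] cycloidal, h=15: full span → s += 15 → s = 15.0000
seg 2 [71.7°–116.4°] dwell: s stays 15.0000
seg 3 [116.4°–195.2°] uniform, h=24: full span → s += 24 → s = 39.0000
seg 4 [195.2°–239.2°] cycloidal, h=25: θ=224.9° here. β=29.7, B=44. 25·(0.6750 − sin(2π·0.6750)/(2π)) = 20.4202 → s = 59.4202
radial distance = base radius + s = 12 + 59.4202 = 71.4202

71.4202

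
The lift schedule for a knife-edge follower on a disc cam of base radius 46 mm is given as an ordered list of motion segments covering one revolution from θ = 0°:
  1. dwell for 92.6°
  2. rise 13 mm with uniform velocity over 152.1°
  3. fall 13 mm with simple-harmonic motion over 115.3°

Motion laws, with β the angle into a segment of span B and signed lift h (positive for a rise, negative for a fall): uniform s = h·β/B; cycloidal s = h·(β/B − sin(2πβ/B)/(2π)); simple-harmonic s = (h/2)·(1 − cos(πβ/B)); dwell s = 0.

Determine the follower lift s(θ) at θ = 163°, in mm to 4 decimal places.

seg 1 [0°–92.6°] dwell: s stays 0.0000
seg 2 [92.6°–244.7°] uniform, h=13: θ=163° here. β=70.4, B=152.1. 13·70.4/152.1 = 6.0171 → s = 6.0171

6.0171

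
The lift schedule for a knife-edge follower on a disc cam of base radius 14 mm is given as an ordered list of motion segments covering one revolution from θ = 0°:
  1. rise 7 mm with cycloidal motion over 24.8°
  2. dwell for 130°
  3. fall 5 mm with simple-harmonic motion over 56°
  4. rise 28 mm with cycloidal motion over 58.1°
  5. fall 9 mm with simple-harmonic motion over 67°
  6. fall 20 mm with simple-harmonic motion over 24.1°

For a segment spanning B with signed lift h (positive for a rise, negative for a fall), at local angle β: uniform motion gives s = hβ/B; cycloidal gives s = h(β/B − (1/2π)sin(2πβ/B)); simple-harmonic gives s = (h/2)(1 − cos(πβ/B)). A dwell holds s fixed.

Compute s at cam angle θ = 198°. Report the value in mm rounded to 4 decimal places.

seg 1 [0°–24.8°] cycloidal, h=7: full span → s += 7 → s = 7.0000
seg 2 [24.8°–154.8°] dwell: s stays 7.0000
seg 3 [154.8°–210.8°] simple-harmonic, h=-5: θ=198° here. β=43.2, B=56. -5/2·(1 − cos(π·0.7714)) = -4.3827 → s = 2.6173

2.6173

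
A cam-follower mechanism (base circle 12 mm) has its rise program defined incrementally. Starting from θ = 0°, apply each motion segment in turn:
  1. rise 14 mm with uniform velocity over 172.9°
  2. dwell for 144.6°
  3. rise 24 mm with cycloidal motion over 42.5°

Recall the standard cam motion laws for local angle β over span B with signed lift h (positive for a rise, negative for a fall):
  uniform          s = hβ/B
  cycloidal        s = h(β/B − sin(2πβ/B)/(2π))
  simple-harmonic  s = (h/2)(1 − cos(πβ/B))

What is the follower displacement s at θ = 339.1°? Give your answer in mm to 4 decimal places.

seg 1 [0°–172.9°] uniform, h=14: full span → s += 14 → s = 14.0000
seg 2 [172.9°–317.5°] dwell: s stays 14.0000
seg 3 [317.5°–360°] cycloidal, h=24: θ=339.1° here. β=21.6, B=42.5. 24·(0.5082 − sin(2π·0.5082)/(2π)) = 12.3952 → s = 26.3952

26.3952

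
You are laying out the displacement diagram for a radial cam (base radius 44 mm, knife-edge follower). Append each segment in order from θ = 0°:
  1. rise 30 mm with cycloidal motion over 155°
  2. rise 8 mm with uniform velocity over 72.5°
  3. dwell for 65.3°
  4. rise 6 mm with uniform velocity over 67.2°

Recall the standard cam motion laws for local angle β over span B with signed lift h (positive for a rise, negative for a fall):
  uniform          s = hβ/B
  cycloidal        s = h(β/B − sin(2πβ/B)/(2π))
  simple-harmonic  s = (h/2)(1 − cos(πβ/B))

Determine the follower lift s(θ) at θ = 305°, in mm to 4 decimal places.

seg 1 [0°–155°] cycloidal, h=30: full span → s += 30 → s = 30.0000
seg 2 [155°–227.5°] uniform, h=8: full span → s += 8 → s = 38.0000
seg 3 [227.5°–292.8°] dwell: s stays 38.0000
seg 4 [292.8°–360°] uniform, h=6: θ=305° here. β=12.2, B=67.2. 6·12.2/67.2 = 1.0893 → s = 39.0893

39.0893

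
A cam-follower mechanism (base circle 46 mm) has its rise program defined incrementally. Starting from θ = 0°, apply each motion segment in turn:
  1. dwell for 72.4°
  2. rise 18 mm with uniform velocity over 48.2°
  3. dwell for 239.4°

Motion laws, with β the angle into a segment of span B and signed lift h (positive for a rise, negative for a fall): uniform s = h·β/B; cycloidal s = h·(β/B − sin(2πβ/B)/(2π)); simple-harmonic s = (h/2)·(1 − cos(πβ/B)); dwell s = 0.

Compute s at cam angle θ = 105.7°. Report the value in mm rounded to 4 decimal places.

seg 1 [0°–72.4°] dwell: s stays 0.0000
seg 2 [72.4°–120.6°] uniform, h=18: θ=105.7° here. β=33.3, B=48.2. 18·33.3/48.2 = 12.4357 → s = 12.4357

12.4357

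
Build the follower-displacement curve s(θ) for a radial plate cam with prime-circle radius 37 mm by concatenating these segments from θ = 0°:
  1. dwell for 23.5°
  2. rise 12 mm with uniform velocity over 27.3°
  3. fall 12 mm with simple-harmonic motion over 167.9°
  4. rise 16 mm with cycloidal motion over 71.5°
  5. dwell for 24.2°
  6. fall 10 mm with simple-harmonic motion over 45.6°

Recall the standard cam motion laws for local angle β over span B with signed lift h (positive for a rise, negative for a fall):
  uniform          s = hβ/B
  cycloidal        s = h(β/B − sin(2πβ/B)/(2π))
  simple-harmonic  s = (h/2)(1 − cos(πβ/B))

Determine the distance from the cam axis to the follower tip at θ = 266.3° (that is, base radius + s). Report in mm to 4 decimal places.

seg 1 [0°–23.5°] dwell: s stays 0.0000
seg 2 [23.5°–50.8°] uniform, h=12: full span → s += 12 → s = 12.0000
seg 3 [50.8°–218.7°] simple-harmonic, h=-12: full span → s += -12 → s = 0.0000
seg 4 [218.7°–290.2°] cycloidal, h=16: θ=266.3° here. β=47.6, B=71.5. 16·(0.6657 − sin(2π·0.6657)/(2π)) = 12.8496 → s = 12.8496
radial distance = base radius + s = 37 + 12.8496 = 49.8496

49.8496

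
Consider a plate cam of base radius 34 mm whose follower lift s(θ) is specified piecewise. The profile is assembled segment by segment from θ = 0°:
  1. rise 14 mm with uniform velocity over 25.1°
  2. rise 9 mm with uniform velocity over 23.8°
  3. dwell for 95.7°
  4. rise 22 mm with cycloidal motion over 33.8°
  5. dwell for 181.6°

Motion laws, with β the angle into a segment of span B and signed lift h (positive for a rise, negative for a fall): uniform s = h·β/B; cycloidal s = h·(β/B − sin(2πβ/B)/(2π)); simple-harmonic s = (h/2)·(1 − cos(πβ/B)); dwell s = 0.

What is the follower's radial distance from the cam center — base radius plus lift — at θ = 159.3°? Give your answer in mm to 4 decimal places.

seg 1 [0°–25.1°] uniform, h=14: full span → s += 14 → s = 14.0000
seg 2 [25.1°–48.9°] uniform, h=9: full span → s += 9 → s = 23.0000
seg 3 [48.9°–144.6°] dwell: s stays 23.0000
seg 4 [144.6°–178.4°] cycloidal, h=22: θ=159.3° here. β=14.7, B=33.8. 22·(0.4349 − sin(2π·0.4349)/(2π)) = 8.1757 → s = 31.1757
radial distance = base radius + s = 34 + 31.1757 = 65.1757

65.1757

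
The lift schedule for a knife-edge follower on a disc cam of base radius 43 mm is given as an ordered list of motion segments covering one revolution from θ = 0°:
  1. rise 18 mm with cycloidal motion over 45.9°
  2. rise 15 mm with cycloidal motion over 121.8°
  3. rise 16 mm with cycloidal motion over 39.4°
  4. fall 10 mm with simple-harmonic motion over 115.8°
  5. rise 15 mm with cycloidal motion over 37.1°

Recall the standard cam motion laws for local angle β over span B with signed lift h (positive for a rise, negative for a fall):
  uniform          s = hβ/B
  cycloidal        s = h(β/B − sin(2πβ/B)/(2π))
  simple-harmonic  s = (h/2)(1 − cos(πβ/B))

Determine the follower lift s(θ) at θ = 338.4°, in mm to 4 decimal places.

seg 1 [0°–45.9°] cycloidal, h=18: full span → s += 18 → s = 18.0000
seg 2 [45.9°–167.7°] cycloidal, h=15: full span → s += 15 → s = 33.0000
seg 3 [167.7°–207.1°] cycloidal, h=16: full span → s += 16 → s = 49.0000
seg 4 [207.1°–322.9°] simple-harmonic, h=-10: full span → s += -10 → s = 39.0000
seg 5 [322.9°–360°] cycloidal, h=15: θ=338.4° here. β=15.5, B=37.1. 15·(0.4178 − sin(2π·0.4178)/(2π)) = 5.0878 → s = 44.0878

44.0878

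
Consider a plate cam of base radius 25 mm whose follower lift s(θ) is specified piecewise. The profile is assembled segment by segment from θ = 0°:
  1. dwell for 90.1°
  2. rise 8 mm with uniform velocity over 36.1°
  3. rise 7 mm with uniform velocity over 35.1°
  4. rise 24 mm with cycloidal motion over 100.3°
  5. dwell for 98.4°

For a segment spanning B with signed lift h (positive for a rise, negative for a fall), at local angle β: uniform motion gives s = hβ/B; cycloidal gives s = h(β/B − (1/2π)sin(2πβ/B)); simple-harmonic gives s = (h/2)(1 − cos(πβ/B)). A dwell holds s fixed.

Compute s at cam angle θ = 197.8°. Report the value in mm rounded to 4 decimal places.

seg 1 [0°–90.1°] dwell: s stays 0.0000
seg 2 [90.1°–126.2°] uniform, h=8: full span → s += 8 → s = 8.0000
seg 3 [126.2°–161.3°] uniform, h=7: full span → s += 7 → s = 15.0000
seg 4 [161.3°–261.6°] cycloidal, h=24: θ=197.8° here. β=36.5, B=100.3. 24·(0.3639 − sin(2π·0.3639)/(2π)) = 5.8513 → s = 20.8513

20.8513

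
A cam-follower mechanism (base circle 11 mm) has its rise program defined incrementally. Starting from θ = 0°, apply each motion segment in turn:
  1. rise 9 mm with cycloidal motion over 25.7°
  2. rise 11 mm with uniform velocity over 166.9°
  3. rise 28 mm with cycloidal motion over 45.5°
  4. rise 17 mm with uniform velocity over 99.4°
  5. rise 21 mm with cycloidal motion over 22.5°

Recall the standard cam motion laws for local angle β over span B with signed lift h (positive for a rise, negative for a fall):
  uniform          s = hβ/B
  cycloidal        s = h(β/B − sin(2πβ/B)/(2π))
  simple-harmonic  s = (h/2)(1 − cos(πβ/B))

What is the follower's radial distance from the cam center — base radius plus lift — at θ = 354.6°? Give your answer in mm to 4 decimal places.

seg 1 [0°–25.7°] cycloidal, h=9: full span → s += 9 → s = 9.0000
seg 2 [25.7°–192.6°] uniform, h=11: full span → s += 11 → s = 20.0000
seg 3 [192.6°–238.1°] cycloidal, h=28: full span → s += 28 → s = 48.0000
seg 4 [238.1°–337.5°] uniform, h=17: full span → s += 17 → s = 65.0000
seg 5 [337.5°–360°] cycloidal, h=21: θ=354.6° here. β=17.1, B=22.5. 21·(0.7600 − sin(2π·0.7600)/(2π)) = 19.2957 → s = 84.2957
radial distance = base radius + s = 11 + 84.2957 = 95.2957

95.2957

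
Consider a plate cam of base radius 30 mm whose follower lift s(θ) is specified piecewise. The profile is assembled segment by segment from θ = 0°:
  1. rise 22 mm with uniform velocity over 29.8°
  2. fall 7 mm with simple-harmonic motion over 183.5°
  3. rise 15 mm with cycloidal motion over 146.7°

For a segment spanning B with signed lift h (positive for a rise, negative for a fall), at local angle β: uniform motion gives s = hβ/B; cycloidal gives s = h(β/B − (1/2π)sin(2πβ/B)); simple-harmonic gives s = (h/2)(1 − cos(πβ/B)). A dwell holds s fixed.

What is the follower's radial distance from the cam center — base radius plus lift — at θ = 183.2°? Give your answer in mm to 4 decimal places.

seg 1 [0°–29.8°] uniform, h=22: full span → s += 22 → s = 22.0000
seg 2 [29.8°–213.3°] simple-harmonic, h=-7: θ=183.2° here. β=153.4, B=183.5. -7/2·(1 − cos(π·0.8360)) = -6.5455 → s = 15.4545
radial distance = base radius + s = 30 + 15.4545 = 45.4545

45.4545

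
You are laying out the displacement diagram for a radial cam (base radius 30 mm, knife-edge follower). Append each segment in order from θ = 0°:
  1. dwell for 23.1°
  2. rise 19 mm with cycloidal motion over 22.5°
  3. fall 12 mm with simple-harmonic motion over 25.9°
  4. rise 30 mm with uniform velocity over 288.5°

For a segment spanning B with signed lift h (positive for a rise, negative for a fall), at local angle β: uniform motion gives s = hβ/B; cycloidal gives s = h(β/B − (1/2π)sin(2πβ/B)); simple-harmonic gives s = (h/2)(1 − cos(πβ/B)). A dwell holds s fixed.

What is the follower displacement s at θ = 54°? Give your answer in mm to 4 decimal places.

seg 1 [0°–23.1°] dwell: s stays 0.0000
seg 2 [23.1°–45.6°] cycloidal, h=19: full span → s += 19 → s = 19.0000
seg 3 [45.6°–71.5°] simple-harmonic, h=-12: θ=54° here. β=8.4, B=25.9. -12/2·(1 − cos(π·0.3243)) = -2.8542 → s = 16.1458

16.1458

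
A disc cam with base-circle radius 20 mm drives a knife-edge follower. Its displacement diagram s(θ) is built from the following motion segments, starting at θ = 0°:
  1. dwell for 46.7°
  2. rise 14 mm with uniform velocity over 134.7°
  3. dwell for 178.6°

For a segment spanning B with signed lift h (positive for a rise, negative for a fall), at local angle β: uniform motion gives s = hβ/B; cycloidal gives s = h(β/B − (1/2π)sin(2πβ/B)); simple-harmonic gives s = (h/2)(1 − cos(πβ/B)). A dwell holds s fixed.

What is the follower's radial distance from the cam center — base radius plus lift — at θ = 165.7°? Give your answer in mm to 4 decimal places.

seg 1 [0°–46.7°] dwell: s stays 0.0000
seg 2 [46.7°–181.4°] uniform, h=14: θ=165.7° here. β=119, B=134.7. 14·119/134.7 = 12.3682 → s = 12.3682
radial distance = base radius + s = 20 + 12.3682 = 32.3682

32.3682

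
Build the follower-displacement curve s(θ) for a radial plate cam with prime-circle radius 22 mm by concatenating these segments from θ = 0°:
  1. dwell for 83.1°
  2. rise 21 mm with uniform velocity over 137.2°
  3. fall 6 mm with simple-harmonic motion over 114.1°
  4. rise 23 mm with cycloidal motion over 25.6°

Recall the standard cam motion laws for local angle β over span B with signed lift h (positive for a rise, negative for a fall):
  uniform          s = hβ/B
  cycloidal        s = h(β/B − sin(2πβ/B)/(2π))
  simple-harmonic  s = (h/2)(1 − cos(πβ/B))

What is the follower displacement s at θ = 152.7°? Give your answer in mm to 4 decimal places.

seg 1 [0°–83.1°] dwell: s stays 0.0000
seg 2 [83.1°–220.3°] uniform, h=21: θ=152.7° here. β=69.6, B=137.2. 21·69.6/137.2 = 10.6531 → s = 10.6531

10.6531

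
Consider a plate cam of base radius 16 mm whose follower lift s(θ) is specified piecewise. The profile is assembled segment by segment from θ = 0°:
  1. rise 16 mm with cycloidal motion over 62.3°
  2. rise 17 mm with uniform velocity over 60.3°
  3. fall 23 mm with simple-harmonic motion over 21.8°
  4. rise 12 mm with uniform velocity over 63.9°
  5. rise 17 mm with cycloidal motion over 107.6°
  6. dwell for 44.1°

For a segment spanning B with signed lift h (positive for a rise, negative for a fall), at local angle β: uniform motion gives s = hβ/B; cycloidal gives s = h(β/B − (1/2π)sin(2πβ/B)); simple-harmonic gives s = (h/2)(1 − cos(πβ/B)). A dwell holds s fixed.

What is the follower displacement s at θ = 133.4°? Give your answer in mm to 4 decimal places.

seg 1 [0°–62.3°] cycloidal, h=16: full span → s += 16 → s = 16.0000
seg 2 [62.3°–122.6°] uniform, h=17: full span → s += 17 → s = 33.0000
seg 3 [122.6°–144.4°] simple-harmonic, h=-23: θ=133.4° here. β=10.8, B=21.8. -23/2·(1 − cos(π·0.4954)) = -11.3343 → s = 21.6657

21.6657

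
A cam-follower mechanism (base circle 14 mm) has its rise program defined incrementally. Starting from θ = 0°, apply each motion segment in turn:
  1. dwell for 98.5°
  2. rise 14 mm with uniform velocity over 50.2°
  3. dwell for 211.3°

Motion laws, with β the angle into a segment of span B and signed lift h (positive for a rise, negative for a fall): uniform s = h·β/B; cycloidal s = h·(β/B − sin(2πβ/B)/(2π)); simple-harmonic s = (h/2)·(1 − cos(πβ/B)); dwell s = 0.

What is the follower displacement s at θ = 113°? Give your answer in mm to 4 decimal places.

seg 1 [0°–98.5°] dwell: s stays 0.0000
seg 2 [98.5°–148.7°] uniform, h=14: θ=113° here. β=14.5, B=50.2. 14·14.5/50.2 = 4.0438 → s = 4.0438

4.0438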